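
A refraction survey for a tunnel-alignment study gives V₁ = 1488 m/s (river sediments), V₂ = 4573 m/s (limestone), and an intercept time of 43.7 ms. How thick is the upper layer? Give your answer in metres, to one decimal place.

34.4 m

θ_c = arcsin(1488/4573) = 18.99°; cos θ_c = 0.9456.
tᵢ = 2h cos θ_c/V₁ ⇒ h = tᵢ·V₁/(2 cos θ_c) = 0.0437·1488/(2·0.9456) = 34.38 m.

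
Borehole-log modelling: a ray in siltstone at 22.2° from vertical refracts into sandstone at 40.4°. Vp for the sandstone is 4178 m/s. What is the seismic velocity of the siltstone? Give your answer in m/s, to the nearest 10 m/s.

2440 m/s

Snell's law: sin 22.2°/V₁ = sin 40.4°/V₂.
V₁ = V₂·sin 22.2°/sin 40.4° = 4178 × 0.5830 = 2435.69 m/s.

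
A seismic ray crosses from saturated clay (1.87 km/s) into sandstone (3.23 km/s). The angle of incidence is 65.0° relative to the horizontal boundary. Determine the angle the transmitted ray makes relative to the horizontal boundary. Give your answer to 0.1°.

43.1°

Angle from the normal: 90° − 65.0° = 25.0°.
sin θ₁/V₁ = sin θ₂/V₂ ⇒ sin θ₂ = 3.23·sin 25.0°/1.87 = 3.23·0.4226/1.87 = 0.7300.
θ₂ = arcsin 0.7300 = 46.88° from the normal.
From the interface: 90° − 46.88° = 43.12°.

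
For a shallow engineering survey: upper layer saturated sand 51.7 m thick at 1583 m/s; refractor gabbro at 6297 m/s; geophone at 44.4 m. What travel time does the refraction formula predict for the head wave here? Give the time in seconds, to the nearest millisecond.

0.070 s

θ_c = arcsin(V₁/V₂) = arcsin(1583/6297) = 14.56°, cos θ_c = 0.9679.
Intercept time tᵢ = 2h cos θ_c / V₁ = 2·51.7·0.9679/1583 = 0.06322 s.
t = x/V₂ + tᵢ = 44.4/6297 + 0.06322 = 0.07027 s.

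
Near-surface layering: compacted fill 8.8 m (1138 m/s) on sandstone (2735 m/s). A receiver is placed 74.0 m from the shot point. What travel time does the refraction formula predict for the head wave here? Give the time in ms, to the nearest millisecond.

41 ms

θ_c = arcsin(V₁/V₂) = arcsin(1138/2735) = 24.59°, cos θ_c = 0.9093.
Intercept time tᵢ = 2h cos θ_c / V₁ = 2·8.8·0.9093/1138 = 0.01406 s.
t = x/V₂ + tᵢ = 74.0/2735 + 0.01406 = 0.04112 s.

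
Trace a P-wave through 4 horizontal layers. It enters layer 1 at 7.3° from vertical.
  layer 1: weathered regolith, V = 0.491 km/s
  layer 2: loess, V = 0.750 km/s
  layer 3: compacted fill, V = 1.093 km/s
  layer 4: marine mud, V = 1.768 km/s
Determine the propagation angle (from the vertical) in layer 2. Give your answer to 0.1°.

11.2°

Ray parameter p = sin 7.3° / 0.491 = 2.5879e-01 s/km.
sin θ_2 = p·V_2 = 2.5879e-01 × 0.750 = 0.1941.
θ_2 = arcsin 0.1941 = 11.19°.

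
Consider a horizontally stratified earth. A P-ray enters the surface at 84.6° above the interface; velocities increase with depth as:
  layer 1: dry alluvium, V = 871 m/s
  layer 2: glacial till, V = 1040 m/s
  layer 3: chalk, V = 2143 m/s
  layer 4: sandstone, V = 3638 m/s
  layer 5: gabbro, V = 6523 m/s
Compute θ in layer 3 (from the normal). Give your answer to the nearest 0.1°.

From the normal: θ₁ = 90° − 84.6° = 5.4°.
Ray parameter p = sin 5.4° / 871 = 1.0805e-04 s/m.
sin θ_3 = p·V_3 = 1.0805e-04 × 2143 = 0.2315.
θ_3 = 13.39° from the vertical.

13.4°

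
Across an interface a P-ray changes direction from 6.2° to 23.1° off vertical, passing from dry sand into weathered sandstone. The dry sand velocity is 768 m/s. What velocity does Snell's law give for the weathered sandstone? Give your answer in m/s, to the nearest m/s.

2790 m/s

sin 6.2° = 0.1080; sin 23.1° = 0.3923.
V₂ = V₁·(sin θ₂/sin θ₁) = 768·(0.3923/0.1080) = 2789.97 m/s.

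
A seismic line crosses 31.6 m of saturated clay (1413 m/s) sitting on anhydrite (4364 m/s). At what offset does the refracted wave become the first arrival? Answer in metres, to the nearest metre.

88 m

x_cross = 2h·√((V₂+V₁)/(V₂−V₁)).
(V₂+V₁)/(V₂−V₁) = (4364+1413)/(4364−1413) = 1.9576; √ = 1.3992.
x_cross = 2·31.6·1.3992 = 88.43 m.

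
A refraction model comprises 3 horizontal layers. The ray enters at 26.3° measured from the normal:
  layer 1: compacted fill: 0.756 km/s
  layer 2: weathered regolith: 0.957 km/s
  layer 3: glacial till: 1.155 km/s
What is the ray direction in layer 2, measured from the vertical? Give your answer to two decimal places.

Ray parameter p = sin 26.3° / 0.756 = 5.8607e-01 s/km.
sin θ_2 = p·V_2 = 5.8607e-01 × 0.957 = 0.5609.
θ_2 = arcsin 0.5609 = 34.12°.

34.12°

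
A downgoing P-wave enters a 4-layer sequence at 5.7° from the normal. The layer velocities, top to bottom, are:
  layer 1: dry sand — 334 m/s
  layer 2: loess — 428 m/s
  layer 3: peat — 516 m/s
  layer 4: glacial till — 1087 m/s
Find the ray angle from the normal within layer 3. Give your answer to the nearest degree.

Ray parameter p = sin 5.7° / 334 = 2.9736e-04 s/m.
sin θ_3 = p·V_3 = 2.9736e-04 × 516 = 0.1534.
θ_3 = 8.83° from the vertical.

9°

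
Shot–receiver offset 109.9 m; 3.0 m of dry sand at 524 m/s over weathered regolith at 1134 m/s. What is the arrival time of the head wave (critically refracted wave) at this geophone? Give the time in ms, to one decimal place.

107.1 ms

t = x/V₂ + 2h·√(V₂²−V₁²)/(V₁V₂).
√(V₂²−V₁²) = √(1134²−524²) = 1005.7 m/s; delay term = 2·3.0·1005.7/(524·1134) = 0.01015 s.
t = 109.9/1134 + 0.01015 = 0.10707 s.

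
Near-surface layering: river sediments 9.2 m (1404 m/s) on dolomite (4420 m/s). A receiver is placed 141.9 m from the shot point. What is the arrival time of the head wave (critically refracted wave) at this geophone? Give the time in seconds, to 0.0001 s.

0.0445 s

t = x/V₂ + 2h·√(V₂²−V₁²)/(V₁V₂).
√(V₂²−V₁²) = √(4420²−1404²) = 4191.1 m/s; delay term = 2·9.2·4191.1/(1404·4420) = 0.01243 s.
t = 141.9/4420 + 0.01243 = 0.04453 s.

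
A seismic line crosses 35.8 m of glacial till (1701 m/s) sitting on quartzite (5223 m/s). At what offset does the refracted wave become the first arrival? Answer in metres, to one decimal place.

x_cross = 2h·√((V₂+V₁)/(V₂−V₁)).
(V₂+V₁)/(V₂−V₁) = (5223+1701)/(5223−1701) = 1.9659; √ = 1.4021.
x_cross = 2·35.8·1.4021 = 100.39 m.

100.4 m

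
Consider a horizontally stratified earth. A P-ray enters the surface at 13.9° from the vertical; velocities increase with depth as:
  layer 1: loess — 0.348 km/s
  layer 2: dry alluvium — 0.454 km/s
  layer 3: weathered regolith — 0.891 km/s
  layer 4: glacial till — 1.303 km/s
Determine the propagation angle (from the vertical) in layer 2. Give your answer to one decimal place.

Snell's law across each interface conserves sin θ / V, so sin θ_2 = V_2·sin θ₁/V₁.
sin θ_2 = 0.454 × sin 13.9° / 0.348 = 0.3134.
θ_2 = arcsin 0.3134 = 18.26°.

18.3°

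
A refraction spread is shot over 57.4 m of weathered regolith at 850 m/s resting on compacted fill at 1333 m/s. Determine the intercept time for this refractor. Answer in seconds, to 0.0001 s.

0.1040 s

tᵢ = 2h·√(V₂²−V₁²)/(V₁V₂).
√(V₂²−V₁²) = √(1333²−850²) = 1026.8 m/s.
tᵢ = 2·57.4·1026.8/(850·1333) = 0.10404 s.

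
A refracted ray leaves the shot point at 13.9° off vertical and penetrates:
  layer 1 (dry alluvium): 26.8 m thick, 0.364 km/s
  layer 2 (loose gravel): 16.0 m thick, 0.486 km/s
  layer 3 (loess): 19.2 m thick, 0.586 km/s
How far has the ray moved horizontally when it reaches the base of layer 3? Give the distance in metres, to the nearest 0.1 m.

20.1 m

Apply Snell's law at each interface; in layer i the horizontal offset is hᵢ·tan θᵢ.
Layer 1: θ = 13.90°; offset = 26.8·tan 13.90° = 6.632 m.
Layer 2: sin θ = 0.486·sin 13.9°/0.364 = 0.3207, θ = 18.71°; offset = 16.0·tan 18.71° = 5.418 m.
Layer 3: sin θ = 0.586·sin 13.9°/0.364 = 0.3867, θ = 22.75°; offset = 19.2·tan 22.75° = 8.052 m.
Summing the layer offsets gives 20.102 m.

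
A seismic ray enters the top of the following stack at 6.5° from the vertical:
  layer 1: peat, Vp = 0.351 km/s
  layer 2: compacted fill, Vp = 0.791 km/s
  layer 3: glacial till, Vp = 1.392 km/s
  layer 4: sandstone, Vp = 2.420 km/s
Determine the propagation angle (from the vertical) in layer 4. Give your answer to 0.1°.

51.3°

Snell's law across each interface conserves sin θ / V, so sin θ_4 = V_4·sin θ₁/V₁.
sin θ_4 = 2.420 × sin 6.5° / 0.351 = 0.7805.
θ_4 = arcsin 0.7805 = 51.31°.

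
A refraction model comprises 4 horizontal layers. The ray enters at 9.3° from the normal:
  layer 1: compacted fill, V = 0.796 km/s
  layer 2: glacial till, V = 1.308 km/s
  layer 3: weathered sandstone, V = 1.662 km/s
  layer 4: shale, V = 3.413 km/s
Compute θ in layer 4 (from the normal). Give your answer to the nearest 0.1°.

Snell's law across each interface conserves sin θ / V, so sin θ_4 = V_4·sin θ₁/V₁.
sin θ_4 = 3.413 × sin 9.3° / 0.796 = 0.6929.
θ_4 = 43.86° from the vertical.

43.9°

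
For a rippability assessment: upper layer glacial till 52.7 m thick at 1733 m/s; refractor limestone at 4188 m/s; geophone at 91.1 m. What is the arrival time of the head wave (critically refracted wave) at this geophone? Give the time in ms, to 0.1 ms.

θ_c = arcsin(V₁/V₂) = arcsin(1733/4188) = 24.44°, cos θ_c = 0.9104.
Intercept time tᵢ = 2h cos θ_c / V₁ = 2·52.7·0.9104/1733 = 0.05537 s.
t = x/V₂ + tᵢ = 91.1/4188 + 0.05537 = 0.07712 s.

77.1 ms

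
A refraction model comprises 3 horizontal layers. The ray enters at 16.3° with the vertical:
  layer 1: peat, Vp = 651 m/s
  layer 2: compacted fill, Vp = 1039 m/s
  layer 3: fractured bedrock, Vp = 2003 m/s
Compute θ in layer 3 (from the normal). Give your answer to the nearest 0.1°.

59.7°

Snell's law across each interface conserves sin θ / V, so sin θ_3 = V_3·sin θ₁/V₁.
sin θ_3 = 2003 × sin 16.3° / 651 = 0.8636.
θ_3 = arcsin 0.8636 = 59.72°.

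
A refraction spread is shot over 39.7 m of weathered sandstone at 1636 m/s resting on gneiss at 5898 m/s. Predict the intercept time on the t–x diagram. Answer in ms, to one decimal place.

46.6 ms

θ_c = arcsin(V₁/V₂) = arcsin(1636/5898) = 16.10°; cos θ_c = 0.9608.
tᵢ = 2h·cos θ_c / V₁ = 2·39.7·0.9608 / 1636 = 0.04663 s.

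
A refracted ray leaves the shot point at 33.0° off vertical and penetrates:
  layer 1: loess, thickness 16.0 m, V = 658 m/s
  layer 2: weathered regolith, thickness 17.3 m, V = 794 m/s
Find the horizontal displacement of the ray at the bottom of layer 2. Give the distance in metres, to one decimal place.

Ray parameter p = sin 33.0° / 658 m/s = 8.2772e-04 s/m.
Layer 1: θ = 33.00°; offset = 16.0·tan 33.00° = 10.391 m.
Layer 2: sin θ = p·794 = 0.6572 → θ = 41.09°; offset = 17.3·tan 41.09° = 15.085 m.
Σ offsets = 25.476 m.

25.5 m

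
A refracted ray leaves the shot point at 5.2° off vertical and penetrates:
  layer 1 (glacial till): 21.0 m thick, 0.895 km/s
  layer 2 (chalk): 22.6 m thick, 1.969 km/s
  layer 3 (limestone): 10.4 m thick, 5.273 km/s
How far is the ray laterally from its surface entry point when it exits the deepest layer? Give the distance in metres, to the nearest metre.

p = sin θ₁/V₁ = sin 5.2°/0.895 = 1.0127e-01 s/km is conserved through the stack.
Layer 1: θ = 5.20°; offset = 21.0·tan 5.20° = 1.911 m.
Layer 2: sin θ = p·1.969 = 0.1994 → θ = 11.50°; offset = 22.6·tan 11.50° = 4.599 m.
Layer 3: sin θ = p·5.273 = 0.5340 → θ = 32.27°; offset = 10.4·tan 32.27° = 6.568 m.
Summing the layer offsets gives 13.078 m.

13 m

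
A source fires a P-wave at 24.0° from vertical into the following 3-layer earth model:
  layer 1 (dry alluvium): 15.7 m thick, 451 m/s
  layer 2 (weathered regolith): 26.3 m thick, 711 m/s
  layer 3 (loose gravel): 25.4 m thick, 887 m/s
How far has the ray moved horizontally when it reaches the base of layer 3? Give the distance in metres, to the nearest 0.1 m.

Ray parameter p = sin 24.0° / 451 m/s = 9.0186e-04 s/m.
Layer 1: θ = 24.00°; offset = 15.7·tan 24.00° = 6.990 m.
Layer 2: sin θ = p·711 = 0.6412 → θ = 39.88°; offset = 26.3·tan 39.88° = 21.977 m.
Layer 3: sin θ = p·887 = 0.7999 → θ = 53.12°; offset = 25.4·tan 53.12° = 33.860 m.
Total horizontal offset = 62.827 m.

62.8 m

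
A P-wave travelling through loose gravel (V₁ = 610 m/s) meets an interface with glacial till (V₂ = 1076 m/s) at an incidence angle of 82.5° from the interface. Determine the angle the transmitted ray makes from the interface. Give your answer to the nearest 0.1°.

Angle from the normal: 90° − 82.5° = 7.5°.
Snell's law: sin θ₂ = (V₂/V₁)·sin θ₁ = (1076/610)·sin 7.5° = 0.2302.
θ₂ = arcsin 0.2302 = 13.31° from the normal.
From the interface: 90° − 13.31° = 76.69°.

76.7°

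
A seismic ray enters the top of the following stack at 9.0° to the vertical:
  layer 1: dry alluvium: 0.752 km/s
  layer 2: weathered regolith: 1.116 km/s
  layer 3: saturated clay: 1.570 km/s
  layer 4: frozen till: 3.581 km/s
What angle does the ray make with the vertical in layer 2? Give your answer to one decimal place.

Ray parameter p = sin 9.0° / 0.752 = 2.0802e-01 s/km.
sin θ_2 = p·V_2 = 2.0802e-01 × 1.116 = 0.2322.
θ_2 = 13.42° from the vertical.

13.4°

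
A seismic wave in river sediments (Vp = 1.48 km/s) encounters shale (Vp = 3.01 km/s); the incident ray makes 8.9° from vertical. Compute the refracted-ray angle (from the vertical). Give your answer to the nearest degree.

18°

sin θ₁/V₁ = sin θ₂/V₂ ⇒ sin θ₂ = 3.01·sin 8.9°/1.48 = 3.01·0.1547/1.48 = 0.3146.
θ₂ = sin⁻¹(0.3146) = 18.34° (from vertical).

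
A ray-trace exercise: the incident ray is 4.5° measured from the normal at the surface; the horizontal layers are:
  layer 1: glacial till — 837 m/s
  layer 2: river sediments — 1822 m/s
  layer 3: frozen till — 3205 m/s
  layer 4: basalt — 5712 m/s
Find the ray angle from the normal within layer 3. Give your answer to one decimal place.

17.5°

Snell's law across each interface conserves sin θ / V, so sin θ_3 = V_3·sin θ₁/V₁.
sin θ_3 = 3205 × sin 4.5° / 837 = 0.3004.
θ_3 = 17.48° from the vertical.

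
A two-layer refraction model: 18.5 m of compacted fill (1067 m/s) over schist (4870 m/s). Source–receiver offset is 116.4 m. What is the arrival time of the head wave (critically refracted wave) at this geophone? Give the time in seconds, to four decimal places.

0.0577 s

t = x/V₂ + 2h·√(V₂²−V₁²)/(V₁V₂).
√(V₂²−V₁²) = √(4870²−1067²) = 4751.7 m/s; delay term = 2·18.5·4751.7/(1067·4870) = 0.03383 s.
t = 116.4/4870 + 0.03383 = 0.05774 s.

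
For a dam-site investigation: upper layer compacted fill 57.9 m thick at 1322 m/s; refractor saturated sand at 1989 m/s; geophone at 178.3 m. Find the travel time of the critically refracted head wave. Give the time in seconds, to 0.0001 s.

0.1551 s

t = x/V₂ + 2h·√(V₂²−V₁²)/(V₁V₂).
√(V₂²−V₁²) = √(1989²−1322²) = 1486.1 m/s; delay term = 2·57.9·1486.1/(1322·1989) = 0.06545 s.
t = 178.3/1989 + 0.06545 = 0.15509 s.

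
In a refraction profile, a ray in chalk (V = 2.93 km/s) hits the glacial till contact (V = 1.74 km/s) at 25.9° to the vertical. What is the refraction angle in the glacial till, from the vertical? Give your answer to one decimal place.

Snell's law: sin θ₂ = (V₂/V₁)·sin θ₁ = (1.74/2.93)·sin 25.9° = 0.2594.
θ₂ = sin⁻¹(0.2594) = 15.03° (from vertical).

15.0°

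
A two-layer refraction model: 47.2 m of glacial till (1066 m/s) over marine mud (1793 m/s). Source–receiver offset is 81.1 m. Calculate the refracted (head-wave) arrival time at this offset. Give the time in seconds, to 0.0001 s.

θ_c = arcsin(V₁/V₂) = arcsin(1066/1793) = 36.48°, cos θ_c = 0.8041.
Intercept time tᵢ = 2h cos θ_c / V₁ = 2·47.2·0.8041/1066 = 0.07120 s.
t = x/V₂ + tᵢ = 81.1/1793 + 0.07120 = 0.11644 s.

0.1164 s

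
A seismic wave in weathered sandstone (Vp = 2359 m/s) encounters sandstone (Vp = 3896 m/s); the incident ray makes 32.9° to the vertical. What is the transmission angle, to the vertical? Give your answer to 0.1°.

Snell's law: sin θ₂ = (V₂/V₁)·sin θ₁ = (3896/2359)·sin 32.9° = 0.8971.
θ₂ = arcsin 0.8971 = 63.78° from the normal.

63.8°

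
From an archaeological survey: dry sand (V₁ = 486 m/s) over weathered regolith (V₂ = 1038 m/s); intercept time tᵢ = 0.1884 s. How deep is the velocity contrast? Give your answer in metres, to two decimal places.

θ_c = arcsin(486/1038) = 27.92°; cos θ_c = 0.8836.
tᵢ = 2h cos θ_c/V₁ ⇒ h = tᵢ·V₁/(2 cos θ_c) = 0.1884·486/(2·0.8836) = 51.81 m.

51.81 m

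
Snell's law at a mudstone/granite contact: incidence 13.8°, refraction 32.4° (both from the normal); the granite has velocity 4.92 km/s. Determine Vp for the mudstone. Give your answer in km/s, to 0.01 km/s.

2.19 km/s

sin 13.8° = 0.2385; sin 32.4° = 0.5358.
V₁ = V₂·(sin θ₁/sin θ₂) = 4.92·(0.2385/0.5358) = 2.19 km/s.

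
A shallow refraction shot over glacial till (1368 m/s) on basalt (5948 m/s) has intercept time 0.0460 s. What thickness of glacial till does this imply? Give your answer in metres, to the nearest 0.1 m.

h = tᵢ·V₁·V₂ / (2·√(V₂²−V₁²)).
√(V₂²−V₁²) = √(5948² − 1368²) = 5788.5 m/s.
h = 0.046 s × 1368 × 5948 / (2 × 5788.5) = 32.33 m.

32.3 m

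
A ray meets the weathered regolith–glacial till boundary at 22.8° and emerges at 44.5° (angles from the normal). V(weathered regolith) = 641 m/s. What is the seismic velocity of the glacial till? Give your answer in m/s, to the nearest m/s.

sin 22.8° = 0.3875; sin 44.5° = 0.7009.
V₂ = V₁·(sin θ₂/sin θ₁) = 641·(0.7009/0.3875) = 1159.39 m/s.

1159 m/s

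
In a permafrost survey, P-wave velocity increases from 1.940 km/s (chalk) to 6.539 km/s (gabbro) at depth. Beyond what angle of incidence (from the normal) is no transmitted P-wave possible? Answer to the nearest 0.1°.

Critical incidence: sin θ_c = V₁/V₂ = 1.940/6.539 = 0.2967.
θ_c = arcsin 0.2967 = 17.26°.

17.3°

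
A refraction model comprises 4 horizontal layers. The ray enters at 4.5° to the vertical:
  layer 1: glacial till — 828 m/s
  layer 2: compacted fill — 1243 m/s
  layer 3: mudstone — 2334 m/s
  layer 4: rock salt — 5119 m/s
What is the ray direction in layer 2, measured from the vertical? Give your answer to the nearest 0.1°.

Snell's law across each interface conserves sin θ / V, so sin θ_2 = V_2·sin θ₁/V₁.
sin θ_2 = 1243 × sin 4.5° / 828 = 0.1178.
θ_2 = 6.76° from the vertical.

6.8°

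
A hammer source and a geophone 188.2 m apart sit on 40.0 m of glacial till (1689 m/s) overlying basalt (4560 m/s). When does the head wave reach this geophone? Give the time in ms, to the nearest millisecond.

85 ms

θ_c = arcsin(V₁/V₂) = arcsin(1689/4560) = 21.74°, cos θ_c = 0.9289.
Intercept time tᵢ = 2h cos θ_c / V₁ = 2·40.0·0.9289/1689 = 0.04400 s.
t = x/V₂ + tᵢ = 188.2/4560 + 0.04400 = 0.08527 s.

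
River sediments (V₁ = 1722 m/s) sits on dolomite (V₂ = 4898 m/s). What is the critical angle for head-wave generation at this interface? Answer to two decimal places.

20.58°

Critical incidence: sin θ_c = V₁/V₂ = 1722/4898 = 0.3516.
θ_c = arcsin 0.3516 = 20.58°.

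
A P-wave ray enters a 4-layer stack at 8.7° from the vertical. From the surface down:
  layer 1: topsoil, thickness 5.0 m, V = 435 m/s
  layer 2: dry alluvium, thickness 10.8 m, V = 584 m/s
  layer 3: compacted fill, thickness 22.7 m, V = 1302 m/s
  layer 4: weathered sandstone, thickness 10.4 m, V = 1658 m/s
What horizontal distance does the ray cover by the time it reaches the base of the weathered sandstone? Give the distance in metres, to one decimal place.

Ray parameter p = sin 8.7° / 435 m/s = 3.4773e-04 s/m.
Layer 1: θ = 8.70°; offset = 5.0·tan 8.70° = 0.765 m.
Layer 2: sin θ = p·584 = 0.2031 → θ = 11.72°; offset = 10.8·tan 11.72° = 2.240 m.
Layer 3: sin θ = p·1302 = 0.4527 → θ = 26.92°; offset = 22.7·tan 26.92° = 11.526 m.
Layer 4: sin θ = p·1658 = 0.5765 → θ = 35.21°; offset = 10.4·tan 35.21° = 7.338 m.
Σ offsets = 21.869 m.

21.9 m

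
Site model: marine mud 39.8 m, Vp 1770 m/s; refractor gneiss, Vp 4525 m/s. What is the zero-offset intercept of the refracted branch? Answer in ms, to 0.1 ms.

41.4 ms

tᵢ = 2h·√(V₂²−V₁²)/(V₁V₂).
√(V₂²−V₁²) = √(4525²−1770²) = 4164.5 m/s.
tᵢ = 2·39.8·4164.5/(1770·4525) = 0.04139 s.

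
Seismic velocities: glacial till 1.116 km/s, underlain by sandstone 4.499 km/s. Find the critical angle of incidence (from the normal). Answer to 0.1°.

14.4°

At critical incidence the refracted ray runs along the interface (θ₂ = 90°), so sin θ_c = V₁/V₂.
θ_c = arcsin(1.116/4.499) = arcsin 0.2481 = 14.36°.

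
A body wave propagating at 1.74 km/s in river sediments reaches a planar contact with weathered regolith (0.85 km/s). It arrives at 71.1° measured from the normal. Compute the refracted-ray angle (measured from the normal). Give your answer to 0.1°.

sin θ₁/V₁ = sin θ₂/V₂ ⇒ sin θ₂ = 0.85·sin 71.1°/1.74 = 0.85·0.9461/1.74 = 0.4622.
θ₂ = arcsin 0.4622 = 27.53° from the normal.

27.5°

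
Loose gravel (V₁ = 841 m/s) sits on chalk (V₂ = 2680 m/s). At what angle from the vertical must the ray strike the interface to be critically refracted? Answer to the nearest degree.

18°

At critical incidence the refracted ray runs along the interface (θ₂ = 90°), so sin θ_c = V₁/V₂.
θ_c = arcsin(841/2680) = arcsin 0.3138 = 18.29°.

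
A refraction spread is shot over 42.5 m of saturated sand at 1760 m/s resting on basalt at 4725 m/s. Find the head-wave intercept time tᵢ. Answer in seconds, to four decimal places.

θ_c = arcsin(V₁/V₂) = arcsin(1760/4725) = 21.87°; cos θ_c = 0.9280.
tᵢ = 2h·cos θ_c / V₁ = 2·42.5·0.9280 / 1760 = 0.04482 s.

0.0448 s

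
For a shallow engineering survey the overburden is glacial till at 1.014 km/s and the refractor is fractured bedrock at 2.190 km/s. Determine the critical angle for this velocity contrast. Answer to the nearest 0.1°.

27.6°

Critical incidence: sin θ_c = V₁/V₂ = 1.014/2.190 = 0.4630.
θ_c = arcsin 0.4630 = 27.58°.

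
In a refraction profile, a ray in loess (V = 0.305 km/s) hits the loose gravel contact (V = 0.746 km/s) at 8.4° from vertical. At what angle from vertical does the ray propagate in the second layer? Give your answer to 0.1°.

sin θ₁/V₁ = sin θ₂/V₂ ⇒ sin θ₂ = 0.746·sin 8.4°/0.305 = 0.746·0.1461/0.305 = 0.3573.
θ₂ = arcsin 0.3573 = 20.93° from the normal.

20.9°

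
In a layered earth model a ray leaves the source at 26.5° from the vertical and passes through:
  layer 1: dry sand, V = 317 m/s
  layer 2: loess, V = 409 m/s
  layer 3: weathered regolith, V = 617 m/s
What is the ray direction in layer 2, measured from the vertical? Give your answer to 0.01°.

35.15°

Ray parameter p = sin 26.5° / 317 = 1.4076e-03 s/m.
sin θ_2 = p·V_2 = 1.4076e-03 × 409 = 0.5757.
θ_2 = 35.15° from the vertical.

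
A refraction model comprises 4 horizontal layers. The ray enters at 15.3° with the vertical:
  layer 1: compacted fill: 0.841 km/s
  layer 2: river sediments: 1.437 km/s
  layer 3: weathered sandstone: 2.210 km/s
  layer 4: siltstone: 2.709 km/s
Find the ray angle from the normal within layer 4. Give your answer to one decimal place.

Ray parameter p = sin 15.3° / 0.841 = 3.1376e-01 s/km.
sin θ_4 = p·V_4 = 3.1376e-01 × 2.709 = 0.8500.
θ_4 = arcsin 0.8500 = 58.21°.

58.2°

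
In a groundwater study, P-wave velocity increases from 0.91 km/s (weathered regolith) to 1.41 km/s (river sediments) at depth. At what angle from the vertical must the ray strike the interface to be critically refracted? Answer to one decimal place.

Critical incidence: sin θ_c = V₁/V₂ = 0.91/1.41 = 0.6454.
θ_c = arcsin 0.6454 = 40.19°.

40.2°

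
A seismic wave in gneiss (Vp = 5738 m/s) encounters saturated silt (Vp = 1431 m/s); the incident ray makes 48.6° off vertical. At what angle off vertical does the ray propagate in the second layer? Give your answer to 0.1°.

10.8°

Snell's law: sin θ₂ = (V₂/V₁)·sin θ₁ = (1431/5738)·sin 48.6° = 0.1871.
θ₂ = sin⁻¹(0.1871) = 10.78° (from vertical).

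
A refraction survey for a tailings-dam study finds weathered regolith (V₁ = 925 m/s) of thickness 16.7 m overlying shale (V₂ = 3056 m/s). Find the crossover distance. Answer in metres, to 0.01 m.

45.65 m

θ_c = arcsin(925/3056) = 17.62°, so cos θ_c = 0.9531 and tᵢ = 2h cos θ_c/V₁ = 0.0344 s.
At crossover x/V₁ = x/V₂ + tᵢ ⇒ x = tᵢ/(1/V₁ − 1/V₂) = 0.03441/(1.0811e-03 − 3.2723e-04) = 45.65 m.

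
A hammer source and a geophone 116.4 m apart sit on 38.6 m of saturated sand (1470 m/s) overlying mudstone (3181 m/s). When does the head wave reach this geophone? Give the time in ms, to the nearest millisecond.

83 ms

θ_c = arcsin(V₁/V₂) = arcsin(1470/3181) = 27.52°, cos θ_c = 0.8868.
Intercept time tᵢ = 2h cos θ_c / V₁ = 2·38.6·0.8868/1470 = 0.04657 s.
t = x/V₂ + tᵢ = 116.4/3181 + 0.04657 = 0.08317 s.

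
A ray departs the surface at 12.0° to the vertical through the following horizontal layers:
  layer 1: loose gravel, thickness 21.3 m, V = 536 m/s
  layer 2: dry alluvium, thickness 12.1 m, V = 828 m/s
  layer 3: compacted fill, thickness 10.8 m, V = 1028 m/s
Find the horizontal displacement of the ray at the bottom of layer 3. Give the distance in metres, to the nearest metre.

p = sin θ₁/V₁ = sin 12.0°/536 = 3.8789e-04 s/m is conserved through the stack.
Layer 1: θ = 12.00°; offset = 21.3·tan 12.00° = 4.527 m.
Layer 2: sin θ = p·828 = 0.3212 → θ = 18.73°; offset = 12.1·tan 18.73° = 4.104 m.
Layer 3: sin θ = p·1028 = 0.3988 → θ = 23.50°; offset = 10.8·tan 23.50° = 4.696 m.
Summing the layer offsets gives 13.327 m.

13 m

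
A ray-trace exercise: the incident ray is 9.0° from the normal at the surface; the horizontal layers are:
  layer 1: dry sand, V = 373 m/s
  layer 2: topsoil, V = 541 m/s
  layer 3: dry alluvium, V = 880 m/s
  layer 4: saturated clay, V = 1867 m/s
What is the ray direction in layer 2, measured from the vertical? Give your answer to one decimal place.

13.1°

Ray parameter p = sin 9.0° / 373 = 4.1940e-04 s/m.
sin θ_2 = p·V_2 = 4.1940e-04 × 541 = 0.2269.
θ_2 = arcsin 0.2269 = 13.11°.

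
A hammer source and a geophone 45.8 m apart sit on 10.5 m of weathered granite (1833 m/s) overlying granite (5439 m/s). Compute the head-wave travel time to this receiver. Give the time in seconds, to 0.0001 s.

0.0192 s

t = x/V₂ + 2h·√(V₂²−V₁²)/(V₁V₂).
√(V₂²−V₁²) = √(5439²−1833²) = 5120.8 m/s; delay term = 2·10.5·5120.8/(1833·5439) = 0.01079 s.
t = 45.8/5439 + 0.01079 = 0.01921 s.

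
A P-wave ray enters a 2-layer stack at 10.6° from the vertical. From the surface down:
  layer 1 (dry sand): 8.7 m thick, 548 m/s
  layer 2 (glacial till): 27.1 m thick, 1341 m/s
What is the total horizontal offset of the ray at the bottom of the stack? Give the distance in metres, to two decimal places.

Ray parameter p = sin 10.6° / 548 m/s = 3.3568e-04 s/m.
Layer 1: θ = 10.60°; offset = 8.7·tan 10.60° = 1.6282 m.
Layer 2: sin θ = p·1341 = 0.4501 → θ = 26.75°; offset = 27.1·tan 26.75° = 13.6612 m.
Total horizontal offset = 15.2894 m.

15.29 m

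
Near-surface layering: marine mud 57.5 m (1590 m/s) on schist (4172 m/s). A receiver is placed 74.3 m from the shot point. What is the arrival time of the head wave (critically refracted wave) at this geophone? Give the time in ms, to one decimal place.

84.7 ms

θ_c = arcsin(V₁/V₂) = arcsin(1590/4172) = 22.40°, cos θ_c = 0.9245.
Intercept time tᵢ = 2h cos θ_c / V₁ = 2·57.5·0.9245/1590 = 0.06687 s.
t = x/V₂ + tᵢ = 74.3/4172 + 0.06687 = 0.08468 s.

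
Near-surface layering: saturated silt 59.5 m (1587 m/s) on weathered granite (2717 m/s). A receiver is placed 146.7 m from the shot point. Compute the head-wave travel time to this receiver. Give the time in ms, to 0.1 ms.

θ_c = arcsin(V₁/V₂) = arcsin(1587/2717) = 35.74°, cos θ_c = 0.8117.
Intercept time tᵢ = 2h cos θ_c / V₁ = 2·59.5·0.8117/1587 = 0.06086 s.
t = x/V₂ + tᵢ = 146.7/2717 + 0.06086 = 0.11486 s.

114.9 ms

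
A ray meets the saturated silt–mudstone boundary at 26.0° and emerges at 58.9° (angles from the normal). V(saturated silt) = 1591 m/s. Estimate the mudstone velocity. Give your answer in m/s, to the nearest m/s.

3108 m/s

Snell's law: sin 26.0°/V₁ = sin 58.9°/V₂.
V₂ = V₁·sin 58.9°/sin 26.0° = 1591 × 1.9533 = 3107.69 m/s.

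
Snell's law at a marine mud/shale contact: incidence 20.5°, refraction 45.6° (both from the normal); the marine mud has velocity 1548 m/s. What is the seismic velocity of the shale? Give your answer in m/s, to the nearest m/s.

sin 20.5° = 0.3502; sin 45.6° = 0.7145.
V₂ = V₁·(sin θ₂/sin θ₁) = 1548·(0.7145/0.3502) = 3158.14 m/s.

3158 m/s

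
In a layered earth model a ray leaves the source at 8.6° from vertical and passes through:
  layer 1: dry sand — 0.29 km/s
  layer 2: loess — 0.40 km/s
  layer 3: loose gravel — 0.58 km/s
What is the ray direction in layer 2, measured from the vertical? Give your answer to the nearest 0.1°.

Snell's law across each interface conserves sin θ / V, so sin θ_2 = V_2·sin θ₁/V₁.
sin θ_2 = 0.40 × sin 8.6° / 0.29 = 0.2063.
θ_2 = arcsin 0.2063 = 11.90°.

11.9°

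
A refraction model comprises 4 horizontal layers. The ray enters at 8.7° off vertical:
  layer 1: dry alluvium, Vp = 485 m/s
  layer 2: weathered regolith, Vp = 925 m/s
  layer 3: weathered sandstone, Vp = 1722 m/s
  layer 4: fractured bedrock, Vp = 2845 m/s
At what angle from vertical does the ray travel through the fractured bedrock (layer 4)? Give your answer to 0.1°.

62.5°

Snell's law across each interface conserves sin θ / V, so sin θ_4 = V_4·sin θ₁/V₁.
sin θ_4 = 2845 × sin 8.7° / 485 = 0.8873.
θ_4 = 62.54° from the vertical.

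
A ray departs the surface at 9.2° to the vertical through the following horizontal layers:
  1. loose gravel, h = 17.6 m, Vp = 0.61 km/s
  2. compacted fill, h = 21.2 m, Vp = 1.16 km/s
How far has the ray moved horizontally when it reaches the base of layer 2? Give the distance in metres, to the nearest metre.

Ray parameter p = sin 9.2° / 0.61 km/s = 2.6210e-01 s/km.
Layer 1: θ = 9.20°; offset = 17.6·tan 9.20° = 2.851 m.
Layer 2: sin θ = p·1.16 = 0.3040 → θ = 17.70°; offset = 21.2·tan 17.70° = 6.766 m.
Σ offsets = 9.616 m.

10 m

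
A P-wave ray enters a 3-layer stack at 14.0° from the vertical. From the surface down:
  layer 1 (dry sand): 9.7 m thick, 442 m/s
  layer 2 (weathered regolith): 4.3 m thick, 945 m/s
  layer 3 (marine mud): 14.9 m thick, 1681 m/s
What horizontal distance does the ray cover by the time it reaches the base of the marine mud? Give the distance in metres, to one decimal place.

40.0 m

Apply Snell's law at each interface; in layer i the horizontal offset is hᵢ·tan θᵢ.
Layer 1: θ = 14.00°; offset = 9.7·tan 14.00° = 2.418 m.
Layer 2: sin θ = 945·sin 14.0°/442 = 0.5172, θ = 31.15°; offset = 4.3·tan 31.15° = 2.599 m.
Layer 3: sin θ = 1681·sin 14.0°/442 = 0.9201, θ = 66.94°; offset = 14.9·tan 66.94° = 34.994 m.
Summing the layer offsets gives 40.011 m.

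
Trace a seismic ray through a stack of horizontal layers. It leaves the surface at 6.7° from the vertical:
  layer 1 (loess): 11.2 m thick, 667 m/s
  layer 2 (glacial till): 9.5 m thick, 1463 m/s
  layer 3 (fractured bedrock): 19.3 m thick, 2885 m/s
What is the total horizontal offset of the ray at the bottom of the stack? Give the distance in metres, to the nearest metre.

15 m

Apply Snell's law at each interface; in layer i the horizontal offset is hᵢ·tan θᵢ.
Layer 1: θ = 6.70°; offset = 11.2·tan 6.70° = 1.316 m.
Layer 2: sin θ = 1463·sin 6.7°/667 = 0.2559, θ = 14.83°; offset = 9.5·tan 14.83° = 2.515 m.
Layer 3: sin θ = 2885·sin 6.7°/667 = 0.5046, θ = 30.31°; offset = 19.3·tan 30.31° = 11.281 m.
Total horizontal offset = 15.112 m.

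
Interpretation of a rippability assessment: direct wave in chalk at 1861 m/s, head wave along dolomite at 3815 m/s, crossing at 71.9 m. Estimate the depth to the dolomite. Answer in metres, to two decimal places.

x_cross = 2h·√((V₂+V₁)/(V₂−V₁)) → h = x_cross / (2·√((V₂+V₁)/(V₂−V₁))).
√((V₂+V₁)/(V₂−V₁)) = √((3815+1861)/(3815−1861)) = 1.7044.
h = 71.9 / (2·1.7044) = 21.09 m.

21.09 m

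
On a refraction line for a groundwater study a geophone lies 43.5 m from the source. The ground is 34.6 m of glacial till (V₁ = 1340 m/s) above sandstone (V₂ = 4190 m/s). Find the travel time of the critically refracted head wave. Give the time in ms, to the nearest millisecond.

59 ms

θ_c = arcsin(V₁/V₂) = arcsin(1340/4190) = 18.65°, cos θ_c = 0.9475.
Intercept time tᵢ = 2h cos θ_c / V₁ = 2·34.6·0.9475/1340 = 0.04893 s.
t = x/V₂ + tᵢ = 43.5/4190 + 0.04893 = 0.05931 s.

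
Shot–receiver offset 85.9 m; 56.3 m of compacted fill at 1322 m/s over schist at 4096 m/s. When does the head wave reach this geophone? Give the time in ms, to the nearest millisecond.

102 ms

θ_c = arcsin(V₁/V₂) = arcsin(1322/4096) = 18.83°, cos θ_c = 0.9465.
Intercept time tᵢ = 2h cos θ_c / V₁ = 2·56.3·0.9465/1322 = 0.08062 s.
t = x/V₂ + tᵢ = 85.9/4096 + 0.08062 = 0.10159 s.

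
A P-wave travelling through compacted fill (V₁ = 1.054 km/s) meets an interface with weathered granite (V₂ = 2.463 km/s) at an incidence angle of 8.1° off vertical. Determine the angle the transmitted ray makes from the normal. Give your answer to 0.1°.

19.2°

Snell's law: sin θ₂ = (V₂/V₁)·sin θ₁ = (2.463/1.054)·sin 8.1° = 0.3293.
θ₂ = sin⁻¹(0.3293) = 19.22° (from vertical).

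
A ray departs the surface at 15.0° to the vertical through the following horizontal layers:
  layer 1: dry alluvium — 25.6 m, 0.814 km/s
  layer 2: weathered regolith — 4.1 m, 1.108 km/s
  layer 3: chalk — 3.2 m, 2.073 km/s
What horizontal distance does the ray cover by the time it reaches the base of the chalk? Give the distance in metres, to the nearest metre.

Apply Snell's law at each interface; in layer i the horizontal offset is hᵢ·tan θᵢ.
Layer 1: θ = 15.00°; offset = 25.6·tan 15.00° = 6.859 m.
Layer 2: sin θ = 1.108·sin 15.0°/0.814 = 0.3523, θ = 20.63°; offset = 4.1·tan 20.63° = 1.543 m.
Layer 3: sin θ = 2.073·sin 15.0°/0.814 = 0.6591, θ = 41.23°; offset = 3.2·tan 41.23° = 2.805 m.
Total horizontal offset = 11.208 m.

11 m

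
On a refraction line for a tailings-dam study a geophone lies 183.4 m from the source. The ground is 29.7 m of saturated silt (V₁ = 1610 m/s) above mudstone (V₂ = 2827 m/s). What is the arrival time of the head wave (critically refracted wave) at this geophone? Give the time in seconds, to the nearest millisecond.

t = x/V₂ + 2h·√(V₂²−V₁²)/(V₁V₂).
√(V₂²−V₁²) = √(2827²−1610²) = 2323.8 m/s; delay term = 2·29.7·2323.8/(1610·2827) = 0.03033 s.
t = 183.4/2827 + 0.03033 = 0.09520 s.

0.095 s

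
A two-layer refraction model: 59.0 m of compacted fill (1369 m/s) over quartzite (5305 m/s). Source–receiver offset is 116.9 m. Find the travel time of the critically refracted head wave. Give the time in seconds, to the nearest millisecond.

0.105 s

t = x/V₂ + 2h·√(V₂²−V₁²)/(V₁V₂).
√(V₂²−V₁²) = √(5305²−1369²) = 5125.3 m/s; delay term = 2·59.0·5125.3/(1369·5305) = 0.08327 s.
t = 116.9/5305 + 0.08327 = 0.10531 s.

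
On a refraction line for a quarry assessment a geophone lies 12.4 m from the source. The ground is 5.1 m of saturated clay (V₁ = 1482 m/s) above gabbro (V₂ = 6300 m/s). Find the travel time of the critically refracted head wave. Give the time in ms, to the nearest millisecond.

t = x/V₂ + 2h·√(V₂²−V₁²)/(V₁V₂).
√(V₂²−V₁²) = √(6300²−1482²) = 6123.2 m/s; delay term = 2·5.1·6123.2/(1482·6300) = 0.00669 s.
t = 12.4/6300 + 0.00669 = 0.00866 s.

9 ms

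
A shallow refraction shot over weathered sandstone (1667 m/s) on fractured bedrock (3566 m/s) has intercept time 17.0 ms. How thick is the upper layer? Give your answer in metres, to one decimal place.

16.0 m

θ_c = arcsin(1667/3566) = 27.87°; cos θ_c = 0.8840.
tᵢ = 2h cos θ_c/V₁ ⇒ h = tᵢ·V₁/(2 cos θ_c) = 0.017·1667/(2·0.8840) = 16.03 m.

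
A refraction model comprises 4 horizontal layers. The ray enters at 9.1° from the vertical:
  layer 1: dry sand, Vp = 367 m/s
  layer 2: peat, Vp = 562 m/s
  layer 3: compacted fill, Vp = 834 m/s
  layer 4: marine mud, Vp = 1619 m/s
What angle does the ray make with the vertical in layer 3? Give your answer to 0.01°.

Ray parameter p = sin 9.1° / 367 = 4.3095e-04 s/m.
sin θ_3 = p·V_3 = 4.3095e-04 × 834 = 0.3594.
θ_3 = arcsin 0.3594 = 21.06°.

21.06°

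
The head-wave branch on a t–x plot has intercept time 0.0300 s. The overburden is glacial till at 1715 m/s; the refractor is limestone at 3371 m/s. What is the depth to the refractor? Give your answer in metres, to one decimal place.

h = tᵢ·V₁·V₂ / (2·√(V₂²−V₁²)).
√(V₂²−V₁²) = √(3371² − 1715²) = 2902.1 m/s.
h = 0.03 s × 1715 × 3371 / (2 × 2902.1) = 29.88 m.

29.9 m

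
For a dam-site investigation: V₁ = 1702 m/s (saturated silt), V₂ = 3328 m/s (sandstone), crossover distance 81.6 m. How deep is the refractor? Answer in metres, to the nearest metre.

23 m

x_cross = 2h·√((V₂+V₁)/(V₂−V₁)) → h = x_cross / (2·√((V₂+V₁)/(V₂−V₁))).
√((V₂+V₁)/(V₂−V₁)) = √((3328+1702)/(3328−1702)) = 1.7588.
h = 81.6 / (2·1.7588) = 23.20 m.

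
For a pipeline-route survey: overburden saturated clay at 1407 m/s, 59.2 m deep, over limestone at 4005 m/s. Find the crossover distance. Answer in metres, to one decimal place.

x_cross = 2h·√((V₂+V₁)/(V₂−V₁)).
(V₂+V₁)/(V₂−V₁) = (4005+1407)/(4005−1407) = 2.0831; √ = 1.4433.
x_cross = 2·59.2·1.4433 = 170.89 m.

170.9 m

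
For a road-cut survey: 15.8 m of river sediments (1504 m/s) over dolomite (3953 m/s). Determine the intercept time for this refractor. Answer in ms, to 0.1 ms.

19.4 ms

θ_c = arcsin(V₁/V₂) = arcsin(1504/3953) = 22.36°; cos θ_c = 0.9248.
tᵢ = 2h·cos θ_c / V₁ = 2·15.8·0.9248 / 1504 = 0.01943 s.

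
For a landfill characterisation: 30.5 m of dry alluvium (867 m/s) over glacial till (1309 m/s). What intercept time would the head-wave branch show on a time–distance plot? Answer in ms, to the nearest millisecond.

tᵢ = 2h·√(V₂²−V₁²)/(V₁V₂).
√(V₂²−V₁²) = √(1309²−867²) = 980.7 m/s.
tᵢ = 2·30.5·980.7/(867·1309) = 0.05271 s.

53 ms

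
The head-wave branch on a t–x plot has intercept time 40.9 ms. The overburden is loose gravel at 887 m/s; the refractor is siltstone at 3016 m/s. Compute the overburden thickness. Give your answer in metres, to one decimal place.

θ_c = arcsin(887/3016) = 17.10°; cos θ_c = 0.9558.
tᵢ = 2h cos θ_c/V₁ ⇒ h = tᵢ·V₁/(2 cos θ_c) = 0.0409·887/(2·0.9558) = 18.98 m.

19.0 m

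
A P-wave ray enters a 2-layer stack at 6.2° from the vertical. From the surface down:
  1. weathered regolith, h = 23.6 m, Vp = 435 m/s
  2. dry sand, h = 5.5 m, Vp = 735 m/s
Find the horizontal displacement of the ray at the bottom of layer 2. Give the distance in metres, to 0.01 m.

Apply Snell's law at each interface; in layer i the horizontal offset is hᵢ·tan θᵢ.
Layer 1: θ = 6.20°; offset = 23.6·tan 6.20° = 2.5638 m.
Layer 2: sin θ = 735·sin 6.2°/435 = 0.1825, θ = 10.51°; offset = 5.5·tan 10.51° = 1.0208 m.
Σ offsets = 3.5846 m.

3.58 m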